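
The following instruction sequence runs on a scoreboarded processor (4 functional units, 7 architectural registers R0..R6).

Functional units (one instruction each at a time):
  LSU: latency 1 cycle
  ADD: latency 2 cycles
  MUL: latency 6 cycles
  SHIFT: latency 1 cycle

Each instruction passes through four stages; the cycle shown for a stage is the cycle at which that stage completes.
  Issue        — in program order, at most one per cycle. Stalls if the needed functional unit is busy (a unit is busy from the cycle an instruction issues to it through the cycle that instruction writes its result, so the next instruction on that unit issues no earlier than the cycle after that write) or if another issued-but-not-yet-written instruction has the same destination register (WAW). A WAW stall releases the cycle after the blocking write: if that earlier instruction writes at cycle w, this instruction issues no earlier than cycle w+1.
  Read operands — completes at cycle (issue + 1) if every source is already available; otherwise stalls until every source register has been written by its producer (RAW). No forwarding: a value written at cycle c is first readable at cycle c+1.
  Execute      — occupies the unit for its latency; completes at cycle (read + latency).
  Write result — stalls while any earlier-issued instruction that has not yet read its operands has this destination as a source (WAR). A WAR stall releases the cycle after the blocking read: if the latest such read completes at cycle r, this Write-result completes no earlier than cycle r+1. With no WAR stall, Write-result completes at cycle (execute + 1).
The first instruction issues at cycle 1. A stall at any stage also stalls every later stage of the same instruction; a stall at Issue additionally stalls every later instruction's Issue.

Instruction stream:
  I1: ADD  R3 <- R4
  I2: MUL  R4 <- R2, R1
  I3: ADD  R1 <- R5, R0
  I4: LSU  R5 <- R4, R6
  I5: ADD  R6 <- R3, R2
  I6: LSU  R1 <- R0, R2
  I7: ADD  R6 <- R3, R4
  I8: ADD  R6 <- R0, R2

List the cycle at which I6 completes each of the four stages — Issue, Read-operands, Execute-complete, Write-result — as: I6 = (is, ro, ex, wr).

I1 -> (1, 2, 4, 5)
I2 -> (2, 3, 9, 10)
I3 -> (6, 7, 9, 10)  // struct: ADD busy until I1 writes@5
I4 -> (7, 11, 12, 13)  // RAW R4: wait I2 write@10
I5 -> (11, 12, 14, 15)  // struct: ADD busy until I3 writes@10
I6 -> (14, 15, 16, 17)  // struct: LSU busy until I4 writes@13
I7 -> (16, 17, 19, 20)  // struct: ADD busy until I5 writes@15
I8 -> (21, 22, 24, 25)  // struct: ADD busy until I7 writes@20

I6 = (14, 15, 16, 17)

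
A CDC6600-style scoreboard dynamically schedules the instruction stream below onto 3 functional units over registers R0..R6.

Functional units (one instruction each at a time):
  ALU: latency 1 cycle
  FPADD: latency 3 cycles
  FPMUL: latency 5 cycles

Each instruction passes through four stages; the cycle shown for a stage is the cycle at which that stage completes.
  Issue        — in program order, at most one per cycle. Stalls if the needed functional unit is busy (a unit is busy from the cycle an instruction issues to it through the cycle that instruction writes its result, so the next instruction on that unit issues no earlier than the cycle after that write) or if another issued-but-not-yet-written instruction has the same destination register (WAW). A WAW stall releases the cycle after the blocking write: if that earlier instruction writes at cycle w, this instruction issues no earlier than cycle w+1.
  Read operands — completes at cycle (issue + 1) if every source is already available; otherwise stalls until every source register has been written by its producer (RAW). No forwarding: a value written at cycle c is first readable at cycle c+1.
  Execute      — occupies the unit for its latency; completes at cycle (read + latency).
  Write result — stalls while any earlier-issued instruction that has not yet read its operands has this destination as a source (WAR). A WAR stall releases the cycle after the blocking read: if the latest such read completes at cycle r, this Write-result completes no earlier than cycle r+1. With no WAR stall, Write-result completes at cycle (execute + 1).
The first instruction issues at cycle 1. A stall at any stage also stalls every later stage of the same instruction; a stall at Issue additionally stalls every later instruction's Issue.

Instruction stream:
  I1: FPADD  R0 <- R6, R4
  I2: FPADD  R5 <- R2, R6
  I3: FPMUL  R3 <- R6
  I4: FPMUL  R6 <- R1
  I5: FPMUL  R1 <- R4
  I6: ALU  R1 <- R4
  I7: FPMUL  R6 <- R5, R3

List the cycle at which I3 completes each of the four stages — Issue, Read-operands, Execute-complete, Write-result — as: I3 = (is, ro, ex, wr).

t=1  I1 dispatched to FPADD
t=2  I1 operands ready
t=5  I1 complete
t=6  R0←I1
t=7  I2 dispatched to FPADD
t=8  I2 operands ready, I3 dispatched to FPMUL
t=9  I3 operands ready
t=11  I2 complete
t=12  R5←I2
t=14  I3 complete
t=15  R3←I3
t=16  I4 dispatched to FPMUL
t=17  I4 operands ready
t=22  I4 complete
t=23  R6←I4
t=24  I5 dispatched to FPMUL
t=25  I5 operands ready
t=30  I5 complete
t=31  R1←I5
t=32  I6 dispatched to ALU
t=33  I6 operands ready, I7 dispatched to FPMUL
t=34  I6 complete, I7 operands ready
t=35  R1←I6
t=39  I7 complete
t=40  R6←I7

I3 = (8, 9, 14, 15)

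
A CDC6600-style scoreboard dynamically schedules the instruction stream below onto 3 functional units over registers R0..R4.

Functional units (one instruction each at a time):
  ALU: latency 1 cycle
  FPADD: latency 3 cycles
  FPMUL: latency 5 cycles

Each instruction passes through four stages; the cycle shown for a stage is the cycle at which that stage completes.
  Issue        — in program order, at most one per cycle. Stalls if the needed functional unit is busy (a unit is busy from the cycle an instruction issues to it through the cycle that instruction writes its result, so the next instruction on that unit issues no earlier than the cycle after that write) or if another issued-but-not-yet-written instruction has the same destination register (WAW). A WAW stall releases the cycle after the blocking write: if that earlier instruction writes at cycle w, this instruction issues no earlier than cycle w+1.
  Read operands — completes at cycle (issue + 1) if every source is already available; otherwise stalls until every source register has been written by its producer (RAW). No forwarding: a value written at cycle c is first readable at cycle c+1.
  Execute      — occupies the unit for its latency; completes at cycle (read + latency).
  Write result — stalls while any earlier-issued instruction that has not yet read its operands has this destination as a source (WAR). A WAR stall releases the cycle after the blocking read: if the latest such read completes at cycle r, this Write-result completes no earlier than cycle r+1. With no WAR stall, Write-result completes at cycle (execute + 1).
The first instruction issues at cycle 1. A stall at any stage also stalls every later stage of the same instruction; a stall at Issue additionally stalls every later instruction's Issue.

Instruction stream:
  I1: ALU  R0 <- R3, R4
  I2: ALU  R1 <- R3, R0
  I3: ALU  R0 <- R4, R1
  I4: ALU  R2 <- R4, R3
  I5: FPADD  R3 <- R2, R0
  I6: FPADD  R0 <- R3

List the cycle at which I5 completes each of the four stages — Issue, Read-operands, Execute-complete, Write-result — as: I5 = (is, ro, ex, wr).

[1] I1 dispatched to ALU
[2] I1 operands ready
[3] I1 complete
[4] R0←I1
[5] I2 dispatched to ALU
[6] I2 operands ready
[7] I2 complete
[8] R1←I2
[9] I3 dispatched to ALU
[10] I3 operands ready
[11] I3 complete
[12] R0←I3
[13] I4 dispatched to ALU
[14] I4 operands ready, I5 dispatched to FPADD
[15] I4 complete
[16] R2←I4
[17] I5 operands ready
[20] I5 complete
[21] R3←I5
[22] I6 dispatched to FPADD
[23] I6 operands ready
[26] I6 complete
[27] R0←I6

I5 = (14, 17, 20, 21)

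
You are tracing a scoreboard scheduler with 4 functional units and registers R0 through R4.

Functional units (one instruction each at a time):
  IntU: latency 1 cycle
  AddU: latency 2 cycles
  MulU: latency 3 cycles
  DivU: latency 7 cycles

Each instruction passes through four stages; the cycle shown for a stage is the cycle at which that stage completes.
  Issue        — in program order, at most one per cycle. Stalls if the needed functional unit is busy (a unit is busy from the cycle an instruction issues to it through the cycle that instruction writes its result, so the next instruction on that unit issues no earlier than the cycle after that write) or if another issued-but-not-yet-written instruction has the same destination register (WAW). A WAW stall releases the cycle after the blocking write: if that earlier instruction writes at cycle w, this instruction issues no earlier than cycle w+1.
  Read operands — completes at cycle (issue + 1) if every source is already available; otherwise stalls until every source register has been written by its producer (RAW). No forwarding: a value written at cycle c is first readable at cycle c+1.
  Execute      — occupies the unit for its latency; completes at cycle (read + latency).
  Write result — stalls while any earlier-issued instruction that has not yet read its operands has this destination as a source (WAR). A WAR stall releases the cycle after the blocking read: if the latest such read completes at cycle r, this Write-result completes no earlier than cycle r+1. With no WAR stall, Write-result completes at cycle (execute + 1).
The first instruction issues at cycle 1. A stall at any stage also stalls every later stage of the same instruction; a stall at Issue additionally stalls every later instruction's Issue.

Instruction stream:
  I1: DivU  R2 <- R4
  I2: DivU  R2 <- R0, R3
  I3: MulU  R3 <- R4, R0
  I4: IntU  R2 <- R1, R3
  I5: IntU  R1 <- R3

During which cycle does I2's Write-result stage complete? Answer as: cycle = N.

I1  is:1  ro:2  ex:9  wr:10
I2  is:11  ro:12  ex:19  wr:20  — struct: DivU busy until I1 writes@10
I3  is:12  ro:13  ex:16  wr:17
I4  is:21  ro:22  ex:23  wr:24  — WAW R2: wait I2 write@20
I5  is:25  ro:26  ex:27  wr:28  — struct: IntU busy until I4 writes@24

cycle = 20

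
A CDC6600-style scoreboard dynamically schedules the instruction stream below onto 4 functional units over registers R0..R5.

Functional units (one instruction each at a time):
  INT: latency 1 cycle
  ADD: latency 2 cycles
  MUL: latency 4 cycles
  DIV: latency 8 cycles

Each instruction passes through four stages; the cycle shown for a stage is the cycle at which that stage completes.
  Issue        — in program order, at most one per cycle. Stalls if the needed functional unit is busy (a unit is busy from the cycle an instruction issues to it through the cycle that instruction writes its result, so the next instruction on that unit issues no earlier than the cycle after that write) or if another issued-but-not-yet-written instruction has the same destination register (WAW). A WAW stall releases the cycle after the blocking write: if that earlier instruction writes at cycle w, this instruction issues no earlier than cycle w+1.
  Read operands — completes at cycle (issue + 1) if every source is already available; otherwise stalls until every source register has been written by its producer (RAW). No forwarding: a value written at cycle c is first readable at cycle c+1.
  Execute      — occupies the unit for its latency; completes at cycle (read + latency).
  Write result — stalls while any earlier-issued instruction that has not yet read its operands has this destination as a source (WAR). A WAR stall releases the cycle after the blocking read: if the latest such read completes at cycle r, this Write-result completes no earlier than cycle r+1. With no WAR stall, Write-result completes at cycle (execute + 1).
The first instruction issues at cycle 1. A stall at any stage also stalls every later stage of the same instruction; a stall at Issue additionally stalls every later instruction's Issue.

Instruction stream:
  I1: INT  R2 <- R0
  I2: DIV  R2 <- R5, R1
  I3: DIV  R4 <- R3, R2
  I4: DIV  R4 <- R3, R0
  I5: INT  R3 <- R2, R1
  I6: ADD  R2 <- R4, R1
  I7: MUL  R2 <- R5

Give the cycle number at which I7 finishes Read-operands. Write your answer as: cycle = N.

cycle = 43

cycle 1: I1→INT
cycle 2: I1 RO
cycle 3: I1 EX
cycle 4: I1 WR R2
cycle 5: I2→DIV
cycle 6: I2 RO
cycle 14: I2 EX
cycle 15: I2 WR R2
cycle 16: I3→DIV
cycle 17: I3 RO
cycle 25: I3 EX
cycle 26: I3 WR R4
cycle 27: I4→DIV
cycle 28: I4 RO; I5→INT
cycle 29: I5 RO; I6→ADD
cycle 30: I5 EX
cycle 31: I5 WR R3
cycle 36: I4 EX
cycle 37: I4 WR R4
cycle 38: I6 RO
cycle 40: I6 EX
cycle 41: I6 WR R2
cycle 42: I7→MUL
cycle 43: I7 RO
cycle 47: I7 EX
cycle 48: I7 WR R2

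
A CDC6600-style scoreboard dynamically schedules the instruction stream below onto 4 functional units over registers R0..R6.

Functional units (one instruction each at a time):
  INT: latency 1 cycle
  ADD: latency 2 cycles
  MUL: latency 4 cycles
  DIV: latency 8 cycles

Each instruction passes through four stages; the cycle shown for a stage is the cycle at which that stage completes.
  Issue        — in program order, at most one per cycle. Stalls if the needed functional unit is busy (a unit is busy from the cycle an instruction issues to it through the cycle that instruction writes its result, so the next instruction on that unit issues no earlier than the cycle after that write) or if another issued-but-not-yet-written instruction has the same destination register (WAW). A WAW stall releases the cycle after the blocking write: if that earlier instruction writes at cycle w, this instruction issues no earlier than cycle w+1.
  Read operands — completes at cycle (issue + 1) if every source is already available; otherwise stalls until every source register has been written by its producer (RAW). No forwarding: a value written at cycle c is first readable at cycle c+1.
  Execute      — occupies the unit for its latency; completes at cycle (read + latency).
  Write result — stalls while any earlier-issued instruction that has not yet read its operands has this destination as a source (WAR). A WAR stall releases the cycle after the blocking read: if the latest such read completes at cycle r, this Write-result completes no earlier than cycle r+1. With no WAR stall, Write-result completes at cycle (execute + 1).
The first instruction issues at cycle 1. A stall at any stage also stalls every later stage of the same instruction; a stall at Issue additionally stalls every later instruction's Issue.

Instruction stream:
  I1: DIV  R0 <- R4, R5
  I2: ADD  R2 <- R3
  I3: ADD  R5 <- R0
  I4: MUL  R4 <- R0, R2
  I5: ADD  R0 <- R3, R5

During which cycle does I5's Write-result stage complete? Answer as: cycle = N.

c1: I1 dispatched to DIV
c2: I1 operands ready · I2 dispatched to ADD
c3: I2 operands ready
c5: I2 complete
c6: R2←I2
c7: I3 dispatched to ADD
c8: I4 dispatched to MUL
c10: I1 complete
c11: R0←I1
c12: I3 operands ready · I4 operands ready
c14: I3 complete
c15: R5←I3
c16: I4 complete · I5 dispatched to ADD
c17: R4←I4 · I5 operands ready
c19: I5 complete
c20: R0←I5

cycle = 20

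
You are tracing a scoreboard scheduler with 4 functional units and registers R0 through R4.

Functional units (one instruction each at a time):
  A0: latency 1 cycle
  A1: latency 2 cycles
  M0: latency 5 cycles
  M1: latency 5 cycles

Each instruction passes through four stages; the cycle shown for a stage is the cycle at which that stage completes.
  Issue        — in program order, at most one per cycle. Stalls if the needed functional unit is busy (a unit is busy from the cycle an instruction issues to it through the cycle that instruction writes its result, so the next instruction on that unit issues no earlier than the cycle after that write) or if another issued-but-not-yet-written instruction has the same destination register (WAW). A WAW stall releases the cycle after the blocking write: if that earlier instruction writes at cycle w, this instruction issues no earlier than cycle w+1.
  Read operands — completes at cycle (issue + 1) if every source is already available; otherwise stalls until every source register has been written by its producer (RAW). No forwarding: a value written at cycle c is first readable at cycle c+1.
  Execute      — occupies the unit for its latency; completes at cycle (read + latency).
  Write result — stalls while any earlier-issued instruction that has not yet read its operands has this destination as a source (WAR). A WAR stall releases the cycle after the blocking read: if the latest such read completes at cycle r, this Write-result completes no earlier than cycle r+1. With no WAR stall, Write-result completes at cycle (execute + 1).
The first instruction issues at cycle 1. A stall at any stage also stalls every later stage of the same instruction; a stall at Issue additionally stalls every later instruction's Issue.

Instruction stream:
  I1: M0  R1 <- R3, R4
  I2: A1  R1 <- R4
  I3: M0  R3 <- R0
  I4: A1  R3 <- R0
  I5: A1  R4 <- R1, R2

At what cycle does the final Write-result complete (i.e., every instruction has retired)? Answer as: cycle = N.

cycle = 27

[1] issue I1 (M0)
[2] I1 read-ops
[7] I1 finished on M0
[8] I1→R1
[9] issue I2 (A1)
[10] I2 read-ops · issue I3 (M0)
[11] I3 read-ops
[12] I2 finished on A1
[13] I2→R1
[16] I3 finished on M0
[17] I3→R3
[18] issue I4 (A1)
[19] I4 read-ops
[21] I4 finished on A1
[22] I4→R3
[23] issue I5 (A1)
[24] I5 read-ops
[26] I5 finished on A1
[27] I5→R4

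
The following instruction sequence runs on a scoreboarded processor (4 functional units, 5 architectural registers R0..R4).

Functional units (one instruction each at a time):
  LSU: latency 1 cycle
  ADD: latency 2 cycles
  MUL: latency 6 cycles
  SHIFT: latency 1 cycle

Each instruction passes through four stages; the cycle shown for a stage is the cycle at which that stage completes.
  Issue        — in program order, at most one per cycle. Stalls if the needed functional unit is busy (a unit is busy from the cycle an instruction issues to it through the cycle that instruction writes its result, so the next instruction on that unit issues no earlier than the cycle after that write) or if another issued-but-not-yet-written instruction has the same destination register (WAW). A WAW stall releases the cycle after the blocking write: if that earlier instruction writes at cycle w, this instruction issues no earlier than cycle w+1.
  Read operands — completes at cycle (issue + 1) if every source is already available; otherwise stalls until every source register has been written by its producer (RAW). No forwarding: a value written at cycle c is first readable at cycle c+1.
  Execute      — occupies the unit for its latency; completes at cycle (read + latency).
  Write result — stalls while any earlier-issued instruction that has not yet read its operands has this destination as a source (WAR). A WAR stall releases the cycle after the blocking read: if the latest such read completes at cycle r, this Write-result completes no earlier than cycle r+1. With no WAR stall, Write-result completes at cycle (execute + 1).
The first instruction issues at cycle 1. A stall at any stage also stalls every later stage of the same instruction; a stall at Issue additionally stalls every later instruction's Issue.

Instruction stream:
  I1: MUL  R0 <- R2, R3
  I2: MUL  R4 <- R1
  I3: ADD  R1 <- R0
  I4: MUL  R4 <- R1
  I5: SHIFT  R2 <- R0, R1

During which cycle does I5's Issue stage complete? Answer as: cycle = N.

cycle = 20

cycle 1: issue I1 (MUL)
cycle 2: I1 read-ops
cycle 8: I1 finished on MUL
cycle 9: I1→R0
cycle 10: issue I2 (MUL)
cycle 11: I2 read-ops; issue I3 (ADD)
cycle 12: I3 read-ops
cycle 14: I3 finished on ADD
cycle 15: I3→R1
cycle 17: I2 finished on MUL
cycle 18: I2→R4
cycle 19: issue I4 (MUL)
cycle 20: I4 read-ops; issue I5 (SHIFT)
cycle 21: I5 read-ops
cycle 22: I5 finished on SHIFT
cycle 23: I5→R2
cycle 26: I4 finished on MUL
cycle 27: I4→R4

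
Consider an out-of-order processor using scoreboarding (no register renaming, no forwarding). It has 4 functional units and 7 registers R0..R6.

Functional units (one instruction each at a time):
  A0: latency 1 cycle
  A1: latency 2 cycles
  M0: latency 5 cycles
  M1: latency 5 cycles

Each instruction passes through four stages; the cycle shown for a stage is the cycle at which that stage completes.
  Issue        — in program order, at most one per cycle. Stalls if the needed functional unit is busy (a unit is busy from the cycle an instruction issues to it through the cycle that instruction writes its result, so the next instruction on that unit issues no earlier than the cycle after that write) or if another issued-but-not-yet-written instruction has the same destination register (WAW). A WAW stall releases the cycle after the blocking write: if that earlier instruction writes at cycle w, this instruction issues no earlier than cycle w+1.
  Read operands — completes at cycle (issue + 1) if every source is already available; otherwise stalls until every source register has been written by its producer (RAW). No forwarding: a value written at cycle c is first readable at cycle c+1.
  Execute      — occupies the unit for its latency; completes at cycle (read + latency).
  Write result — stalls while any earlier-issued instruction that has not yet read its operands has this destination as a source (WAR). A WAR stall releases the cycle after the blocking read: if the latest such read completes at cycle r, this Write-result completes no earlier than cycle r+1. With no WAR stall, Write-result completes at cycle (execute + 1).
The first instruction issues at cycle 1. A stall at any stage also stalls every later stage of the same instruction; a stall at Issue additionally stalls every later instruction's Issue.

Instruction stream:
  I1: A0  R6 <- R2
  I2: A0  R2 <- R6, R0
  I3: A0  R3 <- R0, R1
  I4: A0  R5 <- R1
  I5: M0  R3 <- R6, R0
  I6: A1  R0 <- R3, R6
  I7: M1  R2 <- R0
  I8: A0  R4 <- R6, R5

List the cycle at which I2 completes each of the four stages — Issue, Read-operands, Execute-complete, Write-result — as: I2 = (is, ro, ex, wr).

cycle 1: I1 issues→A0
cycle 2: I1 reads
cycle 3: I1 exec-done
cycle 4: I1 writes R6
cycle 5: I2 issues→A0
cycle 6: I2 reads
cycle 7: I2 exec-done
cycle 8: I2 writes R2
cycle 9: I3 issues→A0
cycle 10: I3 reads
cycle 11: I3 exec-done
cycle 12: I3 writes R3
cycle 13: I4 issues→A0
cycle 14: I4 reads | I5 issues→M0
cycle 15: I4 exec-done | I5 reads | I6 issues→A1
cycle 16: I4 writes R5 | I7 issues→M1
cycle 17: I8 issues→A0
cycle 18: I8 reads
cycle 19: I8 exec-done
cycle 20: I5 exec-done | I8 writes R4
cycle 21: I5 writes R3
cycle 22: I6 reads
cycle 24: I6 exec-done
cycle 25: I6 writes R0
cycle 26: I7 reads
cycle 31: I7 exec-done
cycle 32: I7 writes R2

I2 = (5, 6, 7, 8)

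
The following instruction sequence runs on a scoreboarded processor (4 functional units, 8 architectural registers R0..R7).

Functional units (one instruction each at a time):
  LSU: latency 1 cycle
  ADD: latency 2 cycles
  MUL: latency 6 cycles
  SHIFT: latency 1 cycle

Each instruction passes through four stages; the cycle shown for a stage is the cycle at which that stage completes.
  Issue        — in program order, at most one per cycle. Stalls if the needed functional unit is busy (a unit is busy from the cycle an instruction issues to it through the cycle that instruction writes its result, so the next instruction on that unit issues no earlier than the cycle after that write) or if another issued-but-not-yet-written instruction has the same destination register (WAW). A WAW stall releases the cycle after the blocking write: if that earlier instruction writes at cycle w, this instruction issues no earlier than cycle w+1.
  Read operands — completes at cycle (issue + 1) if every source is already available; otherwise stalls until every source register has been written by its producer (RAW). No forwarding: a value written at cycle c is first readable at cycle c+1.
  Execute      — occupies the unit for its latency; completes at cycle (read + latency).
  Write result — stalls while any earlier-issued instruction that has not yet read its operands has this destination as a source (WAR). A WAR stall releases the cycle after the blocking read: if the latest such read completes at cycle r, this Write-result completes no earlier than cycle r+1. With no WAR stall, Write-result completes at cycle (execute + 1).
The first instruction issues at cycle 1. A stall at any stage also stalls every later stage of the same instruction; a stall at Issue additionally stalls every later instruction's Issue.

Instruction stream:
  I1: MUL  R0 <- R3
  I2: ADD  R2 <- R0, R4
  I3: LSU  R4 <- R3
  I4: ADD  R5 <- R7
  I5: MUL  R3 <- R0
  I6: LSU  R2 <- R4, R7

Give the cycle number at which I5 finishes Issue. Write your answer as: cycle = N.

I1 -> (1, 2, 8, 9)
I2 -> (2, 10, 12, 13)  // RAW R0: wait I1 write@9
I3 -> (3, 4, 5, 11)  // WAR R4: wait I2 read@10
I4 -> (14, 15, 17, 18)  // struct: ADD busy until I2 writes@13
I5 -> (15, 16, 22, 23)
I6 -> (16, 17, 18, 19)

cycle = 15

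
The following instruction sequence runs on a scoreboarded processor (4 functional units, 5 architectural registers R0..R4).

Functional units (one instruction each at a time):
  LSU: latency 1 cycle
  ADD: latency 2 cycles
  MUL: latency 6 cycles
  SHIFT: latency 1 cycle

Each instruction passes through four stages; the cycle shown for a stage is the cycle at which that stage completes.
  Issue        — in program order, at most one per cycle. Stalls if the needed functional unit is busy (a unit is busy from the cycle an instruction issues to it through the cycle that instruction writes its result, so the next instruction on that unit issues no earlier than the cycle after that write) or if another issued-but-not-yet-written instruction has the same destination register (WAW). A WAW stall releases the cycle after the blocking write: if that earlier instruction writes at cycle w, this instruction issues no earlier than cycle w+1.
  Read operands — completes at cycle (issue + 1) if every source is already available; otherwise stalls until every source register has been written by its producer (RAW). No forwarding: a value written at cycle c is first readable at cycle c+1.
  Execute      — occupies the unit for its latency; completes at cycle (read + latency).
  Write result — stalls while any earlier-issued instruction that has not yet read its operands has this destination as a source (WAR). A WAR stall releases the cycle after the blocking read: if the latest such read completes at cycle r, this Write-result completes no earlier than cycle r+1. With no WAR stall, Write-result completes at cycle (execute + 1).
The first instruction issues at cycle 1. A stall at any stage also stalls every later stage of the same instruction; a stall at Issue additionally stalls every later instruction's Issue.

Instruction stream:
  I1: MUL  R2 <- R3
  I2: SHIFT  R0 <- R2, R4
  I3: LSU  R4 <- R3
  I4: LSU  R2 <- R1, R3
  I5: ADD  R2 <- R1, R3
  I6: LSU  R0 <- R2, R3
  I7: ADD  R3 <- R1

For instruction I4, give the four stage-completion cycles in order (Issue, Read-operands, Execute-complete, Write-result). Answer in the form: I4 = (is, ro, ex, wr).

I4 = (12, 13, 14, 15)

cycle 1: issue I1 (MUL)
cycle 2: I1 read-ops | issue I2 (SHIFT)
cycle 3: issue I3 (LSU)
cycle 4: I3 read-ops
cycle 5: I3 finished on LSU
cycle 8: I1 finished on MUL
cycle 9: I1→R2
cycle 10: I2 read-ops
cycle 11: I2 finished on SHIFT | I3→R4
cycle 12: I2→R0 | issue I4 (LSU)
cycle 13: I4 read-ops
cycle 14: I4 finished on LSU
cycle 15: I4→R2
cycle 16: issue I5 (ADD)
cycle 17: I5 read-ops | issue I6 (LSU)
cycle 19: I5 finished on ADD
cycle 20: I5→R2
cycle 21: I6 read-ops | issue I7 (ADD)
cycle 22: I6 finished on LSU | I7 read-ops
cycle 23: I6→R0
cycle 24: I7 finished on ADD
cycle 25: I7→R3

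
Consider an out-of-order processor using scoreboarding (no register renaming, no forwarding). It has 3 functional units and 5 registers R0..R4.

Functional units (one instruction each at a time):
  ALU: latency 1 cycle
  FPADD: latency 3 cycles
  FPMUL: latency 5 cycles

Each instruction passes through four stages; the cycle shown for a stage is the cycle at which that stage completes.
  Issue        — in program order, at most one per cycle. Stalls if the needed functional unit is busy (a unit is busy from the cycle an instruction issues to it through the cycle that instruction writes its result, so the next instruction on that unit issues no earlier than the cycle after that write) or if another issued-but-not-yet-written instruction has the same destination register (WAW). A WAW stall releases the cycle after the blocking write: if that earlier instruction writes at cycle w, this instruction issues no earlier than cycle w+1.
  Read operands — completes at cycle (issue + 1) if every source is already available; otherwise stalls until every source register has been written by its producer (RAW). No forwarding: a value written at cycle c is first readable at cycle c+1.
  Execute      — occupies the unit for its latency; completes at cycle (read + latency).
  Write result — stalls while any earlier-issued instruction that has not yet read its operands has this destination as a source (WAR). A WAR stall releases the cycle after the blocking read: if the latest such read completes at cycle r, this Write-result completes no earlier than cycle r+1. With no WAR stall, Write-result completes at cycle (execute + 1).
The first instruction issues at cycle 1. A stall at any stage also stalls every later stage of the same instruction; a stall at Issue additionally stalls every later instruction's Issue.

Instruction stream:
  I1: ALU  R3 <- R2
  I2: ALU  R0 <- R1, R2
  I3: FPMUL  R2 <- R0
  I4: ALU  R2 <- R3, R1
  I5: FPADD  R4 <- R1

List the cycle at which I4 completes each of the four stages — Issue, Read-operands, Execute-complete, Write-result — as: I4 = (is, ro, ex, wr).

I4 = (16, 17, 18, 19)

cycle 1: I1→ALU
cycle 2: I1 RO
cycle 3: I1 EX
cycle 4: I1 WR R3
cycle 5: I2→ALU
cycle 6: I2 RO; I3→FPMUL
cycle 7: I2 EX
cycle 8: I2 WR R0
cycle 9: I3 RO
cycle 14: I3 EX
cycle 15: I3 WR R2
cycle 16: I4→ALU
cycle 17: I4 RO; I5→FPADD
cycle 18: I4 EX; I5 RO
cycle 19: I4 WR R2
cycle 21: I5 EX
cycle 22: I5 WR R4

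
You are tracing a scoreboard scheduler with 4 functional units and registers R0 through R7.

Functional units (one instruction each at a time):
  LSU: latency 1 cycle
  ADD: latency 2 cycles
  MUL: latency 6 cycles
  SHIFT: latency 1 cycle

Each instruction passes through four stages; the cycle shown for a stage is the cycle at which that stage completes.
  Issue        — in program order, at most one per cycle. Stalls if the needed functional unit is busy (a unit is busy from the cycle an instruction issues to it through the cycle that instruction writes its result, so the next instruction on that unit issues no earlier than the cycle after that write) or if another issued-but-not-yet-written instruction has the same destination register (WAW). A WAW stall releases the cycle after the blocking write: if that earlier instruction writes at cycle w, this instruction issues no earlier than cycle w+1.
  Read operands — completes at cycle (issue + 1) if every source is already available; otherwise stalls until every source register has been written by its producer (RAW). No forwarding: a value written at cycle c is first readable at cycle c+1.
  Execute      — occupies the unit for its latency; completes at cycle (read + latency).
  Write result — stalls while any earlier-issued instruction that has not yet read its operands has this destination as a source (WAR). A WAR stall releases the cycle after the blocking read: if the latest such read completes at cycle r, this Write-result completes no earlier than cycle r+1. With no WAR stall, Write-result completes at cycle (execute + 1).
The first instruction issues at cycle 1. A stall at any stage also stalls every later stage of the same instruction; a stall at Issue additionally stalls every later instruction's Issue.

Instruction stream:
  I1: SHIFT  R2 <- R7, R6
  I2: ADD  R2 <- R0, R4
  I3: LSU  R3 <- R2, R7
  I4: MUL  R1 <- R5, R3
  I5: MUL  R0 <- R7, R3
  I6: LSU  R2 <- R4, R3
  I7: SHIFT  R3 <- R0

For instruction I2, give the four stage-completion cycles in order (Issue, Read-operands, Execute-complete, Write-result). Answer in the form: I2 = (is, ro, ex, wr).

I2 = (5, 6, 8, 9)

cycle 1: I1 dispatched to SHIFT
cycle 2: I1 operands ready
cycle 3: I1 complete
cycle 4: R2←I1
cycle 5: I2 dispatched to ADD
cycle 6: I2 operands ready · I3 dispatched to LSU
cycle 7: I4 dispatched to MUL
cycle 8: I2 complete
cycle 9: R2←I2
cycle 10: I3 operands ready
cycle 11: I3 complete
cycle 12: R3←I3
cycle 13: I4 operands ready
cycle 19: I4 complete
cycle 20: R1←I4
cycle 21: I5 dispatched to MUL
cycle 22: I5 operands ready · I6 dispatched to LSU
cycle 23: I6 operands ready · I7 dispatched to SHIFT
cycle 24: I6 complete
cycle 25: R2←I6
cycle 28: I5 complete
cycle 29: R0←I5
cycle 30: I7 operands ready
cycle 31: I7 complete
cycle 32: R3←I7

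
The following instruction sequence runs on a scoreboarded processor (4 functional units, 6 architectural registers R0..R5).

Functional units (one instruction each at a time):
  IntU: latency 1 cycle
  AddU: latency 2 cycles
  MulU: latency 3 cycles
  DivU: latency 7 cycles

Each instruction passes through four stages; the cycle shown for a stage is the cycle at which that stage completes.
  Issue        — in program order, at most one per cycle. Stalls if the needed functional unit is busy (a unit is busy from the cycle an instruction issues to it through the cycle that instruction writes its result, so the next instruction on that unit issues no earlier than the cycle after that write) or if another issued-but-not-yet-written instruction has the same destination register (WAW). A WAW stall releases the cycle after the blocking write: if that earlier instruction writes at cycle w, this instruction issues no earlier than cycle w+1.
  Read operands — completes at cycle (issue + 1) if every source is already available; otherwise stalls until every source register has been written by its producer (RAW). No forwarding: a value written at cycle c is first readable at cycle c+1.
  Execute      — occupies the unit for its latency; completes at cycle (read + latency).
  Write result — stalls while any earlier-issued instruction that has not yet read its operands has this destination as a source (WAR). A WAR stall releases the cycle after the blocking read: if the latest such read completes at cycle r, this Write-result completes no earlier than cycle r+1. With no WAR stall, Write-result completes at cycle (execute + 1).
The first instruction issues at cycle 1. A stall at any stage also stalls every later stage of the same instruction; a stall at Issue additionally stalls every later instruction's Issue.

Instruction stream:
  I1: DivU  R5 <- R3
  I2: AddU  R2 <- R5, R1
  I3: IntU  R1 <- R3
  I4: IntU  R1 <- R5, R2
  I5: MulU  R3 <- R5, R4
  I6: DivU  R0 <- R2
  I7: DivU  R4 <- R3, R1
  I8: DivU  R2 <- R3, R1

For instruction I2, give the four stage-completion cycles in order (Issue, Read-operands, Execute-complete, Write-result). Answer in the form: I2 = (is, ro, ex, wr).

I2 = (2, 11, 13, 14)

c1: issue I1 (DivU)
c2: I1 read-ops, issue I2 (AddU)
c3: issue I3 (IntU)
c4: I3 read-ops
c5: I3 finished on IntU
c9: I1 finished on DivU
c10: I1→R5
c11: I2 read-ops
c12: I3→R1
c13: I2 finished on AddU, issue I4 (IntU)
c14: I2→R2, issue I5 (MulU)
c15: I4 read-ops, I5 read-ops, issue I6 (DivU)
c16: I4 finished on IntU, I6 read-ops
c17: I4→R1
c18: I5 finished on MulU
c19: I5→R3
c23: I6 finished on DivU
c24: I6→R0
c25: issue I7 (DivU)
c26: I7 read-ops
c33: I7 finished on DivU
c34: I7→R4
c35: issue I8 (DivU)
c36: I8 read-ops
c43: I8 finished on DivU
c44: I8→R2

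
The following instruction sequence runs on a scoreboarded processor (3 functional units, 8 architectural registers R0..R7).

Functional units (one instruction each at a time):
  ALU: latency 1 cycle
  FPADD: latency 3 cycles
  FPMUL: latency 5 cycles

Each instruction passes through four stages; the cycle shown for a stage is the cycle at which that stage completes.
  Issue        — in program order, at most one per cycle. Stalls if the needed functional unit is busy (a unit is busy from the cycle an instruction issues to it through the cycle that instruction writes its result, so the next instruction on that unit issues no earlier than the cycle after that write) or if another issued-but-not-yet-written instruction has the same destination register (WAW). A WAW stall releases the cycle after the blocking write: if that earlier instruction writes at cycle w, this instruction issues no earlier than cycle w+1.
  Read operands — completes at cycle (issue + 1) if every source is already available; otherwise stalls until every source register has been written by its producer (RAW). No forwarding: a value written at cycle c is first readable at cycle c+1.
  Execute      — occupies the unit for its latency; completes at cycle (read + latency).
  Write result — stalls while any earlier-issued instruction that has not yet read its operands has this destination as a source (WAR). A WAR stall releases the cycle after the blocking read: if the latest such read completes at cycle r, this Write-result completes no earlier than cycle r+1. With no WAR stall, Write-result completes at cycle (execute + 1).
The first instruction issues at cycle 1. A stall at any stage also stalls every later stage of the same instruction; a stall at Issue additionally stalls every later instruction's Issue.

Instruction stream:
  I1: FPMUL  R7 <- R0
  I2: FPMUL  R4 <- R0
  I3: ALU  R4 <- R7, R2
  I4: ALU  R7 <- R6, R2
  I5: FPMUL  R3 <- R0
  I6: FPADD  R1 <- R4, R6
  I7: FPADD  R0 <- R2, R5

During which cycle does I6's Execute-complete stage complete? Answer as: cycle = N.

cycle = 27

c1: I1 issues→FPMUL
c2: I1 reads
c7: I1 exec-done
c8: I1 writes R7
c9: I2 issues→FPMUL
c10: I2 reads
c15: I2 exec-done
c16: I2 writes R4
c17: I3 issues→ALU
c18: I3 reads
c19: I3 exec-done
c20: I3 writes R4
c21: I4 issues→ALU
c22: I4 reads · I5 issues→FPMUL
c23: I4 exec-done · I5 reads · I6 issues→FPADD
c24: I4 writes R7 · I6 reads
c27: I6 exec-done
c28: I5 exec-done · I6 writes R1
c29: I5 writes R3 · I7 issues→FPADD
c30: I7 reads
c33: I7 exec-done
c34: I7 writes R0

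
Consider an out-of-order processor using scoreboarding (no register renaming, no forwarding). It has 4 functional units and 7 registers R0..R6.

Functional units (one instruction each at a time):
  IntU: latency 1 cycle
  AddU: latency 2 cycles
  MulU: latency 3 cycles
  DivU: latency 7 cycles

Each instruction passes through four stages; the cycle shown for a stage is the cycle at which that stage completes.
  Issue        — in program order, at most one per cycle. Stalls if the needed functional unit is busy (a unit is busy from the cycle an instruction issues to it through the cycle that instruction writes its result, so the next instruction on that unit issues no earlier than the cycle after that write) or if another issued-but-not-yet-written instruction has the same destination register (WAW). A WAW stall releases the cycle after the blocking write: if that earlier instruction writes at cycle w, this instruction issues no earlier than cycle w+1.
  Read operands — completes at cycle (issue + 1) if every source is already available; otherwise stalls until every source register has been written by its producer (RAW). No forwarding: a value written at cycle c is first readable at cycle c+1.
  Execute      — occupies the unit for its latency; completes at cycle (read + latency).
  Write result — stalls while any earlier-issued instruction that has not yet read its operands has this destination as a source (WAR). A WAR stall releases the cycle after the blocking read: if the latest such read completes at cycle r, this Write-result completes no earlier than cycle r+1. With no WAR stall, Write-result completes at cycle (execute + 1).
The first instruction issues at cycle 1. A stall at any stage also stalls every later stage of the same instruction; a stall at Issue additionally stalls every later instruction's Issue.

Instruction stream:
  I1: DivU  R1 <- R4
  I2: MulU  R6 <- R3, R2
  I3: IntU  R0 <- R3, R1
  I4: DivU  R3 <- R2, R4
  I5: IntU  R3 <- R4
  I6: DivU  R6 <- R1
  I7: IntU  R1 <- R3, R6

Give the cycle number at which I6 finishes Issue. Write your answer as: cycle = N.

cycle = 22

[1] I1 dispatched to DivU
[2] I1 operands ready, I2 dispatched to MulU
[3] I2 operands ready, I3 dispatched to IntU
[6] I2 complete
[7] R6←I2
[9] I1 complete
[10] R1←I1
[11] I3 operands ready, I4 dispatched to DivU
[12] I3 complete, I4 operands ready
[13] R0←I3
[19] I4 complete
[20] R3←I4
[21] I5 dispatched to IntU
[22] I5 operands ready, I6 dispatched to DivU
[23] I5 complete, I6 operands ready
[24] R3←I5
[25] I7 dispatched to IntU
[30] I6 complete
[31] R6←I6
[32] I7 operands ready
[33] I7 complete
[34] R1←I7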